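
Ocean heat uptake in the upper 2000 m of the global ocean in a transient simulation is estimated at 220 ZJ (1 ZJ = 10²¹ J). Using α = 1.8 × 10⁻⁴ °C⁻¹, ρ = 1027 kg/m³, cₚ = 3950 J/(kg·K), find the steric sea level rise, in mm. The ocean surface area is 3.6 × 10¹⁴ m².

Per unit area: Q = 220×10²¹ / (3.6×10¹⁴) ≈ 6.111×10⁸ J/m²
Δh = αQ/(ρcₚ) = 1.8×10⁻⁴ × 6.111×10⁸ / (1027 × 3950) ≈ 0.027115 m

Δh = 27.1 mm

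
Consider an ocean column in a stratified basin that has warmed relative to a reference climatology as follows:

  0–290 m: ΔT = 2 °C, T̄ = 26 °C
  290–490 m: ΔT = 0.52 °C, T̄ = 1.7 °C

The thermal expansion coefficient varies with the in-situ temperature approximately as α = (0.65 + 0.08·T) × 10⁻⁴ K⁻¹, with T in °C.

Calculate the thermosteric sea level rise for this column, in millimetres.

167 mm

Layer 1: α = (0.65 + 0.08×26)×10⁻⁴ = 2.73×10⁻⁴ K⁻¹
Layer 2: α = (0.65 + 0.08×1.7)×10⁻⁴ = 0.786×10⁻⁴ K⁻¹
Layer 1: 2.73×10⁻⁴ × 2 × 290 = 0.15834 m
0.786×10⁻⁴ × 200 × 0.52 = 0.0081744 m
Δh = 0.15834 + 0.0081744 = 0.1665144 m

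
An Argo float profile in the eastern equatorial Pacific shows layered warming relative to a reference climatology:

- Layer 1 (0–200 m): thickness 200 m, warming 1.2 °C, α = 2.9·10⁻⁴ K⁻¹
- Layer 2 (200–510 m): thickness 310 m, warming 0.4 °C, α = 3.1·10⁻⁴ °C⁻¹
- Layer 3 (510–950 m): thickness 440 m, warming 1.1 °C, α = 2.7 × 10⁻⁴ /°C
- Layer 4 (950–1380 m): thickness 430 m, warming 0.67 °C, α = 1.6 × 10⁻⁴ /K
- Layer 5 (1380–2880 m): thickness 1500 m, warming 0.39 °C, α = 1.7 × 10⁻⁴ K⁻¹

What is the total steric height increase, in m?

about 0.384 m

Layer 1: 1.2 × 200 × 2.9×10⁻⁴ = 0.06960 m
310 × 3.1×10⁻⁴ × 0.4 = 0.03844 m
510–950 m: 440 × 2.7×10⁻⁴ × 1.1 = 0.13068 m
0.67 × 430 × 1.6×10⁻⁴ = 0.046096 m
Layer 5: 1500 × 0.39 × 1.7×10⁻⁴ = 0.09945 m
Δh = 0.06960 + 0.03844 + 0.13068 + 0.046096 + 0.09945 = 0.384266 m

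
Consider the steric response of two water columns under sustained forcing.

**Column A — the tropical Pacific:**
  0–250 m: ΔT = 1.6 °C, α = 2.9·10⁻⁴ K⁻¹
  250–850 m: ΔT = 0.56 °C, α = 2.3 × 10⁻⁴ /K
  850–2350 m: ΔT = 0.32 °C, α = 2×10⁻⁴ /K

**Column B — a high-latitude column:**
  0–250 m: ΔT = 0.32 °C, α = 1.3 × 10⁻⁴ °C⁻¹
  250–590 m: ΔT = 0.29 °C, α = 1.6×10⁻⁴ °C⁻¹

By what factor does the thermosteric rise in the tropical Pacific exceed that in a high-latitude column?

a factor of 11.1

A 0–250 m: 250 × 1.6 × 2.9×10⁻⁴ = 0.11600 m
A 0.56 × 2.3×10⁻⁴ × 600 = 0.07728 m
A Layer 3: 2×10⁻⁴ × 1500 × 0.32 = 0.09600 m
A total: 0.28928 m
B 1.3×10⁻⁴ × 0.32 × 250 = 0.01040 m
B 340 × 0.29 × 1.6×10⁻⁴ = 0.015776 m
B total: 0.026176 m
Ratio: 0.28928 / 0.026176 ≈ 11.05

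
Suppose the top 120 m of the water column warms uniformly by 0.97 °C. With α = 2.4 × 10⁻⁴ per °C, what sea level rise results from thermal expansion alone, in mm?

27.9 mm of thermosteric rise

Δh = αΔT·H = 2.4×10⁻⁴ × 0.97 × 120 = 0.027936 m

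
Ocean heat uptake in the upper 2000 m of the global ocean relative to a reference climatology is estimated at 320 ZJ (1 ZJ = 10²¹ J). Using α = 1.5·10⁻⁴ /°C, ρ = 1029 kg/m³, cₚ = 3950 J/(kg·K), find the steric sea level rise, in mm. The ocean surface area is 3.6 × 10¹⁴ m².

Per unit area: Q = 320×10²¹ / (3.6×10¹⁴) ≈ 8.889×10⁸ J/m²
Δh = αQ/(ρcₚ) = 1.5×10⁻⁴ × 8.889×10⁸ / (1029 × 3950) ≈ 0.032804 m

32.8 mm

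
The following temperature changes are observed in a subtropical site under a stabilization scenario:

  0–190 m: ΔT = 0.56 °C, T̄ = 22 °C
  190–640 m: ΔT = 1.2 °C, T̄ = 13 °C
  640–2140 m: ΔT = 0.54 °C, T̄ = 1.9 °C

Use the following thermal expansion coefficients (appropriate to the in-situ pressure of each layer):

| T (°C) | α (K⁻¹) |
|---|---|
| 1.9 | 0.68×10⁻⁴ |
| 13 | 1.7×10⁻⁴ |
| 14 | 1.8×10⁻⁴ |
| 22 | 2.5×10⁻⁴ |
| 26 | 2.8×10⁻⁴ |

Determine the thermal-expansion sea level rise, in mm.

Layer 1 at 22 °C → α = 2.5×10⁻⁴ K⁻¹
Layer 2 at 13 °C → α = 1.7×10⁻⁴ K⁻¹
Layer 3 at 1.9 °C → α = 0.68×10⁻⁴ K⁻¹
0–190 m: 2.5×10⁻⁴ × 0.56 × 190 = 0.02660 m
1.7×10⁻⁴ × 1.2 × 450 = 0.09180 m
Layer 3: 0.54 × 0.68×10⁻⁴ × 1500 = 0.05508 m
Δh = 0.02660 + 0.09180 + 0.05508 = 0.17348 m

Δh ≈ 173 mm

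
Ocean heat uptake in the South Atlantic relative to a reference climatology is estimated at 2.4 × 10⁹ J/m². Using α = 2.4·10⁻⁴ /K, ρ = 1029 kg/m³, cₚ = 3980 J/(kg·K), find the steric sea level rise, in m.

Δh = αQ/(ρcₚ) = 2.4×10⁻⁴ × 2.4×10⁹ / (1029 × 3980) ≈ 0.14064 m

0.141 m of thermosteric rise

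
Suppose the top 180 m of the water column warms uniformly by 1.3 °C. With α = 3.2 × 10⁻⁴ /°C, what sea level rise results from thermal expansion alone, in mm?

Δh = αΔT·H = 3.2×10⁻⁴ × 1.3 × 180 = 0.07488 m

about 74.9 mm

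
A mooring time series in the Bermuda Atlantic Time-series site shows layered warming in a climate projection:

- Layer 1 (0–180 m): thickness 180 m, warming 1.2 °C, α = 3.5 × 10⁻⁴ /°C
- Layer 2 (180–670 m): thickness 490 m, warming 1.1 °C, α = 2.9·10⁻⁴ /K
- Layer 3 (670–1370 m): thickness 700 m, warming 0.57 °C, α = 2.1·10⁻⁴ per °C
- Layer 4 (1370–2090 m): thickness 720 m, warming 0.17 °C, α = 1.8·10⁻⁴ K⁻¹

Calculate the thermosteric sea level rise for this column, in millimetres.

about 338 mm

180 × 3.5×10⁻⁴ × 1.2 = 0.07560 m
490 × 2.9×10⁻⁴ × 1.1 = 0.15631 m
2.1×10⁻⁴ × 0.57 × 700 = 0.08379 m
0.17 × 1.8×10⁻⁴ × 720 = 0.022032 m
Δh = 0.07560 + 0.15631 + 0.08379 + 0.022032 = 0.337732 m ≈ 338 mm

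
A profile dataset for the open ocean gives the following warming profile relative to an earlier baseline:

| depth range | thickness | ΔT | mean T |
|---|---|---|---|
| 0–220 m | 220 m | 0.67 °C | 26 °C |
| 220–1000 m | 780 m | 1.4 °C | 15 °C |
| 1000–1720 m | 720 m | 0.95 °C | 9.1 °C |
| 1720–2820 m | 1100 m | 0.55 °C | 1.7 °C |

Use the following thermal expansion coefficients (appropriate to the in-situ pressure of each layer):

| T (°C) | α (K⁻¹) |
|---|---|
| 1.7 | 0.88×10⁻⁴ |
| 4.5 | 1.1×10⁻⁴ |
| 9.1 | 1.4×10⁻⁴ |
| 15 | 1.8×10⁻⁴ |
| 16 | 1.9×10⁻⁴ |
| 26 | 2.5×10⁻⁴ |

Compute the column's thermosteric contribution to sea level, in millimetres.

Layer 1 at 26 °C → α = 2.5×10⁻⁴ K⁻¹
Layer 2 at 15 °C → α = 1.8×10⁻⁴ K⁻¹
Layer 3 at 9.1 °C → α = 1.4×10⁻⁴ K⁻¹
Layer 4 at 1.7 °C → α = 0.88×10⁻⁴ K⁻¹
Layer 1: 220 × 0.67 × 2.5×10⁻⁴ = 0.03685 m
780 × 1.8×10⁻⁴ × 1.4 = 0.19656 m
1000–1720 m: 0.95 × 1.4×10⁻⁴ × 720 = 0.09576 m
Layer 4: 0.55 × 1100 × 0.88×10⁻⁴ = 0.05324 m
Δh = 0.03685 + 0.19656 + 0.09576 + 0.05324 = 0.38241 m ≈ 380 mm

Δh = 380 mm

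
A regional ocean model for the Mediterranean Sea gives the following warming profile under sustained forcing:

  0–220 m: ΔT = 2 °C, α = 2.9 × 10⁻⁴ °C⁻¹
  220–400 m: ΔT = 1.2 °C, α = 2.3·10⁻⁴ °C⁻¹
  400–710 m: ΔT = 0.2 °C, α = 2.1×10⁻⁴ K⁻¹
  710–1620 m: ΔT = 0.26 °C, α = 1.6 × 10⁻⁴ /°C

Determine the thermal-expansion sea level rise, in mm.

Δh ≈ 228 mm

220 × 2.9×10⁻⁴ × 2 = 0.12760 m
1.2 × 180 × 2.3×10⁻⁴ = 0.04968 m
400–710 m: 310 × 0.2 × 2.1×10⁻⁴ = 0.01302 m
Layer 4: 910 × 0.26 × 1.6×10⁻⁴ = 0.037856 m
Δh = 0.12760 + 0.04968 + 0.01302 + 0.037856 = 0.228156 m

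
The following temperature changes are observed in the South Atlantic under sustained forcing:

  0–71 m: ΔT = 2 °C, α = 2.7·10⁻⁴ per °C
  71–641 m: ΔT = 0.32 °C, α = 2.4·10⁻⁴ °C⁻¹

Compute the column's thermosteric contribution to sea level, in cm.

Layer 1: 2.7×10⁻⁴ × 2 × 71 = 0.03834 m
Layer 2: 2.4×10⁻⁴ × 570 × 0.32 = 0.043776 m
Δh = 0.03834 + 0.043776 = 0.082116 m ≈ 8.2 cm

Δh = 8.2 cm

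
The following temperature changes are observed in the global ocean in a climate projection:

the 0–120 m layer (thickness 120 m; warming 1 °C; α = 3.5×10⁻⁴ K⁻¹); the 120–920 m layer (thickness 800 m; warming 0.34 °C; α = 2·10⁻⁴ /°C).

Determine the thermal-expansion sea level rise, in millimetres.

Layer 1: 3.5×10⁻⁴ × 120 × 1 = 0.04200 m
Layer 2: 800 × 0.34 × 2×10⁻⁴ = 0.05440 m
Δh = 0.04200 + 0.05440 = 0.09640 m

96.4 mm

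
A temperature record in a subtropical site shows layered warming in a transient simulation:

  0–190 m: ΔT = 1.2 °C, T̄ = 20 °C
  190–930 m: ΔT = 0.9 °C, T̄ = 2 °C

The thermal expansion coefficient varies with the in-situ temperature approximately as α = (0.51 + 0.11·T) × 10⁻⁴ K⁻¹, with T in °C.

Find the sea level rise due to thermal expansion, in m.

about 0.110 m

Layer 1: α = (0.51 + 0.11×20)×10⁻⁴ = 2.71×10⁻⁴ K⁻¹
Layer 2: α = (0.51 + 0.11×2)×10⁻⁴ = 0.73×10⁻⁴ K⁻¹
0–190 m: 190 × 2.71×10⁻⁴ × 1.2 = 0.061788 m
740 × 0.73×10⁻⁴ × 0.9 = 0.048618 m
Δh = 0.061788 + 0.048618 = 0.110406 m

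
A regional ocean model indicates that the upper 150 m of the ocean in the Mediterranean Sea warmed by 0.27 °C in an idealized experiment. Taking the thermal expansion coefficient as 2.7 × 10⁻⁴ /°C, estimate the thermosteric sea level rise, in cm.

Δh = αΔT·H = 2.7×10⁻⁴ × 0.27 × 150 = 0.010935 m

Δh = 1.1 cm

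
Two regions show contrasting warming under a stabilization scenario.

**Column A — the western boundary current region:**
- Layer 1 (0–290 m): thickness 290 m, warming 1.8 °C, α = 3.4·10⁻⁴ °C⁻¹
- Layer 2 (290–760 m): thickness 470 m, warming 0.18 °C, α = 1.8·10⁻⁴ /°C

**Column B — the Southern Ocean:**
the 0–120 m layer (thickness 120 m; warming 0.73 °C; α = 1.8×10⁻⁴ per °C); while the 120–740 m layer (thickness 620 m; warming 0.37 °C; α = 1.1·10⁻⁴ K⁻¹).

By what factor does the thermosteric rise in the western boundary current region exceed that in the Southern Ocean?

4.70

A 0–290 m: 290 × 3.4×10⁻⁴ × 1.8 = 0.17748 m
A 290–760 m: 470 × 1.8×10⁻⁴ × 0.18 = 0.015228 m
A total: 0.192708 m
B 120 × 0.73 × 1.8×10⁻⁴ = 0.015768 m
B Layer 2: 620 × 1.1×10⁻⁴ × 0.37 = 0.025234 m
B total: 0.041002 m
Ratio: 0.192708 / 0.041002 ≈ 4.700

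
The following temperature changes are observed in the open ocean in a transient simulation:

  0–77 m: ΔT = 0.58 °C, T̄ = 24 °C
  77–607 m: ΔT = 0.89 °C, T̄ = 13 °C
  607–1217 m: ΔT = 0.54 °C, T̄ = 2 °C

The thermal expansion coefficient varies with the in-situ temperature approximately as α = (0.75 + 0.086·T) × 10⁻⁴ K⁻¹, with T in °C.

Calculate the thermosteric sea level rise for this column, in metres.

0.131 m of thermosteric rise

Layer 1: α = (0.75 + 0.086×24)×10⁻⁴ = 2.814×10⁻⁴ K⁻¹
Layer 2: α = (0.75 + 0.086×13)×10⁻⁴ = 1.868×10⁻⁴ K⁻¹
Layer 3: α = (0.75 + 0.086×2)×10⁻⁴ = 0.922×10⁻⁴ K⁻¹
0–77 m: 77 × 0.58 × 2.814×10⁻⁴ = 0.012567324 m
77–607 m: 1.868×10⁻⁴ × 0.89 × 530 = 0.08811356 m
Layer 3: 610 × 0.922×10⁻⁴ × 0.54 = 0.03037068 m
Δh = 0.012567324 + 0.08811356 + 0.03037068 = 0.131051564 m ≈ 0.131 m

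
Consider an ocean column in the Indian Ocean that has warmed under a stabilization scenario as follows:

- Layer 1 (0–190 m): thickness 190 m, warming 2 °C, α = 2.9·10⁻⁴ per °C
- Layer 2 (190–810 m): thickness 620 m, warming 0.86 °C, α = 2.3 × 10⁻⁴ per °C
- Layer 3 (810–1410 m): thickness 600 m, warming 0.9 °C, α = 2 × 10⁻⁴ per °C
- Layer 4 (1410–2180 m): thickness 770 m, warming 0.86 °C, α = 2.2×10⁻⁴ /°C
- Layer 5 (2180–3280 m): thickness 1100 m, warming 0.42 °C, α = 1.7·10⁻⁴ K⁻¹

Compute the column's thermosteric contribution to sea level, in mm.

Layer 1: 2.9×10⁻⁴ × 190 × 2 = 0.11020 m
0.86 × 620 × 2.3×10⁻⁴ = 0.122636 m
2×10⁻⁴ × 0.9 × 600 = 0.10800 m
1410–2180 m: 2.2×10⁻⁴ × 770 × 0.86 = 0.145684 m
1100 × 0.42 × 1.7×10⁻⁴ = 0.07854 m
Δh = 0.11020 + 0.122636 + 0.10800 + 0.145684 + 0.07854 = 0.56506 m ≈ 565 mm

Δh ≈ 565 mm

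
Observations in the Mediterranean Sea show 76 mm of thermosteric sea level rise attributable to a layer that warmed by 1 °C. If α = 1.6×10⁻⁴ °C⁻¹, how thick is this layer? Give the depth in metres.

H = Δh/(αΔT) = 0.076 / (1.6×10⁻⁴ × 1) = 475.0 m

H ≈ 480 m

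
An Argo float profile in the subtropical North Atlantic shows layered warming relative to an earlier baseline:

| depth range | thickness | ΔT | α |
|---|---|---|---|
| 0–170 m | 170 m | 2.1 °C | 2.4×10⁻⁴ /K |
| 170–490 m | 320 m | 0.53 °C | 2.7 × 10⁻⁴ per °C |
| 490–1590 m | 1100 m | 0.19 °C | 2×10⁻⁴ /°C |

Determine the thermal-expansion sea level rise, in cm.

Layer 1: 2.4×10⁻⁴ × 2.1 × 170 = 0.08568 m
0.53 × 2.7×10⁻⁴ × 320 = 0.045792 m
Layer 3: 0.19 × 1100 × 2×10⁻⁴ = 0.04180 m
Δh = 0.08568 + 0.045792 + 0.04180 = 0.173272 m

17.3 cm of thermosteric rise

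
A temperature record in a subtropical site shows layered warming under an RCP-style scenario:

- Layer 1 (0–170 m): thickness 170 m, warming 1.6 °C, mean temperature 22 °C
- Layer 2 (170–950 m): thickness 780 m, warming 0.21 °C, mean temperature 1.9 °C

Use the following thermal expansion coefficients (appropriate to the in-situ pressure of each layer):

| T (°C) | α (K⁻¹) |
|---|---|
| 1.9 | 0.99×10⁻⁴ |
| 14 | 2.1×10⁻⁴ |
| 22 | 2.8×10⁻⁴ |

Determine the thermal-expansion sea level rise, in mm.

92.4 mm

Layer 1 at 22 °C → α = 2.8×10⁻⁴ K⁻¹
Layer 2 at 1.9 °C → α = 0.99×10⁻⁴ K⁻¹
0–170 m: 2.8×10⁻⁴ × 1.6 × 170 = 0.07616 m
170–950 m: 0.21 × 0.99×10⁻⁴ × 780 = 0.0162162 m
Δh = 0.07616 + 0.0162162 = 0.0923762 m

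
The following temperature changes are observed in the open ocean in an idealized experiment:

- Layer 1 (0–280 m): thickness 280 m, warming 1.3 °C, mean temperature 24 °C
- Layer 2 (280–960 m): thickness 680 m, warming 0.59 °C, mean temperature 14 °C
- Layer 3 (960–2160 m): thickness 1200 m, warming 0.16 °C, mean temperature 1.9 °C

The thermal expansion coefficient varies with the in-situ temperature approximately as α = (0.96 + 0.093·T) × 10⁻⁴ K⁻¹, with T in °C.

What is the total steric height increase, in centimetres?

Layer 1: α = (0.96 + 0.093×24)×10⁻⁴ = 3.192×10⁻⁴ K⁻¹
Layer 2: α = (0.96 + 0.093×14)×10⁻⁴ = 2.262×10⁻⁴ K⁻¹
Layer 3: α = (0.96 + 0.093×1.9)×10⁻⁴ = 1.1367×10⁻⁴ K⁻¹
Layer 1: 280 × 3.192×10⁻⁴ × 1.3 = 0.1161888 m
280–960 m: 680 × 2.262×10⁻⁴ × 0.59 = 0.09075144 m
1.1367×10⁻⁴ × 0.16 × 1200 = 0.02182464 m
Δh = 0.1161888 + 0.09075144 + 0.02182464 = 0.22876488 m

Δh = 22.9 cm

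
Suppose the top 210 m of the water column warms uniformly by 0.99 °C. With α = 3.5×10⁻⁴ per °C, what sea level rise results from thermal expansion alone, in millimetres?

Δh = αΔT·H = 3.5×10⁻⁴ × 0.99 × 210 = 0.072765 m

Δh ≈ 72.8 mm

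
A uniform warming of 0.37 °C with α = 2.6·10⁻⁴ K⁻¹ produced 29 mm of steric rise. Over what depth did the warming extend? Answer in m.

about 300 m

H = Δh/(αΔT) = 0.029 / (2.6×10⁻⁴ × 0.37) ≈ 301.5 m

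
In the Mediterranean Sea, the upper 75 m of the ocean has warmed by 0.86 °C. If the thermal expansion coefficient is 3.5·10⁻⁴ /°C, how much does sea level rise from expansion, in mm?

Δh = αΔT·H = 3.5×10⁻⁴ × 0.86 × 75 = 0.022575 m

Δh ≈ 23 mm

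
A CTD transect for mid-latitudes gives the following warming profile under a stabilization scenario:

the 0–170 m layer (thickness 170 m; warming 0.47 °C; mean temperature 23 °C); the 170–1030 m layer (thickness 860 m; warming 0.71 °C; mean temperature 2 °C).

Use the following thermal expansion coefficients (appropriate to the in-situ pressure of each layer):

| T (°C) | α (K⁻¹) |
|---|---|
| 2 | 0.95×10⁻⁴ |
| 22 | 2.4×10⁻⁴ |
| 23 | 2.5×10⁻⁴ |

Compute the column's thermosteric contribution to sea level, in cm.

about 7.80 cm

Layer 1 at 23 °C → α = 2.5×10⁻⁴ K⁻¹
Layer 2 at 2 °C → α = 0.95×10⁻⁴ K⁻¹
Layer 1: 0.47 × 170 × 2.5×10⁻⁴ = 0.019975 m
Layer 2: 0.71 × 860 × 0.95×10⁻⁴ = 0.058007 m
Δh = 0.019975 + 0.058007 = 0.077982 m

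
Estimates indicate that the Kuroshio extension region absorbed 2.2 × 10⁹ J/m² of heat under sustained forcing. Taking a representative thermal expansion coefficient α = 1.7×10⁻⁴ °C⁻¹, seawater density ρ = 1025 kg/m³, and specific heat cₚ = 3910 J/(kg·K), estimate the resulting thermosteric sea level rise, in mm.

Δh ≈ 93.3 mm

Δh = αQ/(ρcₚ) = 1.7×10⁻⁴ × 2.2×10⁹ / (1025 × 3910) ≈ 0.093319 m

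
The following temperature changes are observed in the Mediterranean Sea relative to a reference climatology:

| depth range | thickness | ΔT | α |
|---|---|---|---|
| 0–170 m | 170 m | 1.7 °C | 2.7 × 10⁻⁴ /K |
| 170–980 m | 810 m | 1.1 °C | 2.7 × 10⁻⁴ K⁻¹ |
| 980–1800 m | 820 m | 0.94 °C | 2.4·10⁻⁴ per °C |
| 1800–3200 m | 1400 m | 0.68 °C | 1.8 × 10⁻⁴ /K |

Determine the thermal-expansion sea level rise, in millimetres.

2.7×10⁻⁴ × 170 × 1.7 = 0.07803 m
Layer 2: 2.7×10⁻⁴ × 810 × 1.1 = 0.24057 m
980–1800 m: 0.94 × 2.4×10⁻⁴ × 820 = 0.184992 m
1800–3200 m: 1400 × 0.68 × 1.8×10⁻⁴ = 0.17136 m
Δh = 0.07803 + 0.24057 + 0.184992 + 0.17136 = 0.674952 m ≈ 675 mm

about 675 mm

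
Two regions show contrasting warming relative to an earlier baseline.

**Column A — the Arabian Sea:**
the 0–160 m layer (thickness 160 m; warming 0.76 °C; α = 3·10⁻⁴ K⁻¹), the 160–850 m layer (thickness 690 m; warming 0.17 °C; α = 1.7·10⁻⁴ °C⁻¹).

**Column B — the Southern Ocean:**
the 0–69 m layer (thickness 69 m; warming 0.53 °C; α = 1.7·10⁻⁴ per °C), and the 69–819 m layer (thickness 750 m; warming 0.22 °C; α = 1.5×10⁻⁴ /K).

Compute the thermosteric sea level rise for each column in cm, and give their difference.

A 0–160 m: 0.76 × 160 × 3×10⁻⁴ = 0.03648 m
A 160–850 m: 0.17 × 1.7×10⁻⁴ × 690 = 0.019941 m
A total: 0.056421 m
B 0.53 × 69 × 1.7×10⁻⁴ = 0.0062169 m
B 69–819 m: 1.5×10⁻⁴ × 0.22 × 750 = 0.02475 m
B total: 0.0309669 m
Difference: 0.056421 − 0.0309669 = 0.0254541 m

A: 5.64 cm; B: 3.10 cm; difference 2.55 cm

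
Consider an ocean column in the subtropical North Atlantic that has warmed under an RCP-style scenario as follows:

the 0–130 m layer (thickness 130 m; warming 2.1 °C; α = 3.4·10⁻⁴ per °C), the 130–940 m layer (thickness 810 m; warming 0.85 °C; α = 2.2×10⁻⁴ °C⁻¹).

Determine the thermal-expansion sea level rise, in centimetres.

about 24 cm

Layer 1: 2.1 × 3.4×10⁻⁴ × 130 = 0.09282 m
Layer 2: 2.2×10⁻⁴ × 810 × 0.85 = 0.15147 m
Δh = 0.09282 + 0.15147 = 0.24429 m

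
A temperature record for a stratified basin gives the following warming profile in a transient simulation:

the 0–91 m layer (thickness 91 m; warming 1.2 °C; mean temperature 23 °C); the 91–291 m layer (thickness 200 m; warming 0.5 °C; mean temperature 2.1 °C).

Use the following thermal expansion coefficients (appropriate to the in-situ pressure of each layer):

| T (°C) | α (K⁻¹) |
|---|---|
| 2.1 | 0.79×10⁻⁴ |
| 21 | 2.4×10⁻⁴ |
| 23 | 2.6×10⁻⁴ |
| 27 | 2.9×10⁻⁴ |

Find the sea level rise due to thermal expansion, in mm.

Layer 1 at 23 °C → α = 2.6×10⁻⁴ K⁻¹
Layer 2 at 2.1 °C → α = 0.79×10⁻⁴ K⁻¹
Layer 1: 1.2 × 91 × 2.6×10⁻⁴ = 0.028392 m
200 × 0.79×10⁻⁴ × 0.5 = 0.00790 m
Δh = 0.028392 + 0.00790 = 0.036292 m ≈ 36.3 mm

about 36.3 mm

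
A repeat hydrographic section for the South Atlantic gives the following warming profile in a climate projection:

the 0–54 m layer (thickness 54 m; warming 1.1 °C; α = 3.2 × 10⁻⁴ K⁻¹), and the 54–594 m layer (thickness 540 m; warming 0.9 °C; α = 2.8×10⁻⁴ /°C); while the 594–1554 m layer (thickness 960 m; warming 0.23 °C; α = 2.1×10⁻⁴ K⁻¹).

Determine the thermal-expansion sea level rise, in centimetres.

about 20.1 cm

0–54 m: 1.1 × 54 × 3.2×10⁻⁴ = 0.019008 m
54–594 m: 540 × 2.8×10⁻⁴ × 0.9 = 0.13608 m
Layer 3: 2.1×10⁻⁴ × 0.23 × 960 = 0.046368 m
Δh = 0.019008 + 0.13608 + 0.046368 = 0.201456 m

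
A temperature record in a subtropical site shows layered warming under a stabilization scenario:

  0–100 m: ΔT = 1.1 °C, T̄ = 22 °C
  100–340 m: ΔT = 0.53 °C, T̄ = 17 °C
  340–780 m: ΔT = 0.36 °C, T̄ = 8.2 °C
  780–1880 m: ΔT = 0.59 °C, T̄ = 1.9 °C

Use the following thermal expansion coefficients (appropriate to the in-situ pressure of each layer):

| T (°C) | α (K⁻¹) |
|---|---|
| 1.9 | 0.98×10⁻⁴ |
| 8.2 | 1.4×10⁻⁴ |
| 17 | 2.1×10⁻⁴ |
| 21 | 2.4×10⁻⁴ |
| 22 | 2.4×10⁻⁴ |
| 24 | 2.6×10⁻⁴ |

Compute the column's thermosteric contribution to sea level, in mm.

about 139 mm

Layer 1 at 22 °C → α = 2.4×10⁻⁴ K⁻¹
Layer 2 at 17 °C → α = 2.1×10⁻⁴ K⁻¹
Layer 3 at 8.2 °C → α = 1.4×10⁻⁴ K⁻¹
Layer 4 at 1.9 °C → α = 0.98×10⁻⁴ K⁻¹
Layer 1: 2.4×10⁻⁴ × 1.1 × 100 = 0.02640 m
Layer 2: 2.1×10⁻⁴ × 0.53 × 240 = 0.026712 m
Layer 3: 440 × 1.4×10⁻⁴ × 0.36 = 0.022176 m
0.59 × 0.98×10⁻⁴ × 1100 = 0.063602 m
Δh = 0.02640 + 0.026712 + 0.022176 + 0.063602 = 0.13889 m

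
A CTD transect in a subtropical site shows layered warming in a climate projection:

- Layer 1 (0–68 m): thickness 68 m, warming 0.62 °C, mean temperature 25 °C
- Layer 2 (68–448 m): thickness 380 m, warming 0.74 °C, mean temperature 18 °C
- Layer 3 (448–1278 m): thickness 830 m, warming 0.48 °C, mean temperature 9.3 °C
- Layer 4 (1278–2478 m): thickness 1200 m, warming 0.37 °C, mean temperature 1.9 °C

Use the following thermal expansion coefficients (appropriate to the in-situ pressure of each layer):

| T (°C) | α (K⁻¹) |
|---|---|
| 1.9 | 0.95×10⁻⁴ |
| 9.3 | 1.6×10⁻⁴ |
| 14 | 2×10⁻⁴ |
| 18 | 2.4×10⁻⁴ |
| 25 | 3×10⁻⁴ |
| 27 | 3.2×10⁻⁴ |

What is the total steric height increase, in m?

Layer 1 at 25 °C → α = 3×10⁻⁴ K⁻¹
Layer 2 at 18 °C → α = 2.4×10⁻⁴ K⁻¹
Layer 3 at 9.3 °C → α = 1.6×10⁻⁴ K⁻¹
Layer 4 at 1.9 °C → α = 0.95×10⁻⁴ K⁻¹
Layer 1: 68 × 3×10⁻⁴ × 0.62 = 0.012648 m
0.74 × 380 × 2.4×10⁻⁴ = 0.067488 m
1.6×10⁻⁴ × 830 × 0.48 = 0.063744 m
0.37 × 0.95×10⁻⁴ × 1200 = 0.04218 m
Δh = 0.012648 + 0.067488 + 0.063744 + 0.04218 = 0.18606 m

about 0.186 m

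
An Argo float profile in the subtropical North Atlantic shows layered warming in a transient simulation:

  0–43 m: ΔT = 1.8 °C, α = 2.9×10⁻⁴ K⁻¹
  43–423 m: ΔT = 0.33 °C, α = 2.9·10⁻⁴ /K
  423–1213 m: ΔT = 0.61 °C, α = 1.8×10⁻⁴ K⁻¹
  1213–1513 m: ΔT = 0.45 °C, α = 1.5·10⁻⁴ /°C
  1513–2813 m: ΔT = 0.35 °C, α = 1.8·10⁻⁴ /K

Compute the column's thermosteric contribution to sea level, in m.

1.8 × 43 × 2.9×10⁻⁴ = 0.022446 m
0.33 × 380 × 2.9×10⁻⁴ = 0.036366 m
423–1213 m: 1.8×10⁻⁴ × 0.61 × 790 = 0.086742 m
0.45 × 300 × 1.5×10⁻⁴ = 0.02025 m
Layer 5: 1.8×10⁻⁴ × 0.35 × 1300 = 0.08190 m
Δh = 0.022446 + 0.036366 + 0.086742 + 0.02025 + 0.08190 = 0.247704 m ≈ 0.248 m

about 0.248 m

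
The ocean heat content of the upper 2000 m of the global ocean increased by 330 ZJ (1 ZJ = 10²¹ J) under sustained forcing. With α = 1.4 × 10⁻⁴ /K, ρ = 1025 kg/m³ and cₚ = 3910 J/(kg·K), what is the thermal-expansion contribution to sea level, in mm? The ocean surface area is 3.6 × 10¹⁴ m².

Per unit area: Q = 330×10²¹ / (3.6×10¹⁴) ≈ 9.167×10⁸ J/m²
Δh = αQ/(ρcₚ) = 1.4×10⁻⁴ × 9.167×10⁸ / (1025 × 3910) ≈ 0.032022 m

about 32 mm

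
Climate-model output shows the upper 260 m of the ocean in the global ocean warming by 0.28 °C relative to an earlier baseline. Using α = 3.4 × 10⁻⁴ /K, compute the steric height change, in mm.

25 mm of thermosteric rise

Δh = αΔT·H = 3.4×10⁻⁴ × 0.28 × 260 = 0.024752 m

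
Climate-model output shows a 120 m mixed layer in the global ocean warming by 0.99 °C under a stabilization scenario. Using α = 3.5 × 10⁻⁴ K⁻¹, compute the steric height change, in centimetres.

about 4.16 cm

Δh = αΔT·H = 3.5×10⁻⁴ × 0.99 × 120 = 0.04158 m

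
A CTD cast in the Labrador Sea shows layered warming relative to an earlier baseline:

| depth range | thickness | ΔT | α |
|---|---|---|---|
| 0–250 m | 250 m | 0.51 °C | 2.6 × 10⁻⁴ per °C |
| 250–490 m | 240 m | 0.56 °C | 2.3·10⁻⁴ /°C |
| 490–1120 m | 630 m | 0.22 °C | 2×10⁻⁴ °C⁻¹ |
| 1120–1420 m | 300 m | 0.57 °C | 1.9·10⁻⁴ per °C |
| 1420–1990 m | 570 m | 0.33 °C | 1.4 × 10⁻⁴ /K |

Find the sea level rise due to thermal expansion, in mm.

151 mm

Layer 1: 2.6×10⁻⁴ × 0.51 × 250 = 0.03315 m
240 × 2.3×10⁻⁴ × 0.56 = 0.030912 m
490–1120 m: 0.22 × 630 × 2×10⁻⁴ = 0.02772 m
1120–1420 m: 300 × 0.57 × 1.9×10⁻⁴ = 0.03249 m
570 × 1.4×10⁻⁴ × 0.33 = 0.026334 m
Δh = 0.03315 + 0.030912 + 0.02772 + 0.03249 + 0.026334 = 0.150606 m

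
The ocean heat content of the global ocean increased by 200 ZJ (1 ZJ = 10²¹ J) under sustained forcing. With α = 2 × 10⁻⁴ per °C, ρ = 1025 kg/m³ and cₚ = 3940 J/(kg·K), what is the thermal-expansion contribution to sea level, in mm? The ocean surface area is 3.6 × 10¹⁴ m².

Per unit area: Q = 200×10²¹ / (3.6×10¹⁴) ≈ 5.556×10⁸ J/m²
Δh = αQ/(ρcₚ) = 2×10⁻⁴ × 5.556×10⁸ / (1025 × 3940) ≈ 0.027515 m

28 mm of thermosteric rise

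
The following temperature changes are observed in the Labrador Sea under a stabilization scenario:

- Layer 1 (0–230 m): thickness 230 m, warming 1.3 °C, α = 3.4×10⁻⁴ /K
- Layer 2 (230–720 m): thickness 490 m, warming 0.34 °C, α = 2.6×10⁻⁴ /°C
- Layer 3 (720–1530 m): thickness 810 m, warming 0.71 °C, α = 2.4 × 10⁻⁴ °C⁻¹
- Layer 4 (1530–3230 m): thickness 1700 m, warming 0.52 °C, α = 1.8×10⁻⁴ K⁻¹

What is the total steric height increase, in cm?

3.4×10⁻⁴ × 1.3 × 230 = 0.10166 m
Layer 2: 490 × 2.6×10⁻⁴ × 0.34 = 0.043316 m
720–1530 m: 810 × 2.4×10⁻⁴ × 0.71 = 0.138024 m
1.8×10⁻⁴ × 1700 × 0.52 = 0.15912 m
Δh = 0.10166 + 0.043316 + 0.138024 + 0.15912 = 0.44212 m

Δh ≈ 44.2 cm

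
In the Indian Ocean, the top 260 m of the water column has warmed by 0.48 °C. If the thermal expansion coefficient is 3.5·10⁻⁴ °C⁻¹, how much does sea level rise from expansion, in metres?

Δh = 0.0437 m

Δh = αΔT·H = 3.5×10⁻⁴ × 0.48 × 260 = 0.04368 m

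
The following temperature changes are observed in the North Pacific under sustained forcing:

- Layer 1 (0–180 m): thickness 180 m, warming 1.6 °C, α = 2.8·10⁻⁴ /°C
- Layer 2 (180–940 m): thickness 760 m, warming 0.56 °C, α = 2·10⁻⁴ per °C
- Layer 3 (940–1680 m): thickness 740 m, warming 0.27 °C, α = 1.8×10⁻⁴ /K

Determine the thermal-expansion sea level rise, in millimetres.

Δh ≈ 202 mm

0–180 m: 2.8×10⁻⁴ × 180 × 1.6 = 0.08064 m
0.56 × 2×10⁻⁴ × 760 = 0.08512 m
940–1680 m: 0.27 × 1.8×10⁻⁴ × 740 = 0.035964 m
Δh = 0.08064 + 0.08512 + 0.035964 = 0.201724 m ≈ 202 mm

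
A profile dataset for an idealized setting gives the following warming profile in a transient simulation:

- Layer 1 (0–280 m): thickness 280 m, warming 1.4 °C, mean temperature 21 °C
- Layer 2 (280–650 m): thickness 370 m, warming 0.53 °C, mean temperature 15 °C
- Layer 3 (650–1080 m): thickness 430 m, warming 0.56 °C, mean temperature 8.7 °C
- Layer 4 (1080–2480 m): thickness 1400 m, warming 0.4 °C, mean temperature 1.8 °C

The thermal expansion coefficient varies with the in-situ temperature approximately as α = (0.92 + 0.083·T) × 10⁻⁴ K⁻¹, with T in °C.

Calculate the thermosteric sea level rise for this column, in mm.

about 250 mm

Layer 1: α = (0.92 + 0.083×21)×10⁻⁴ = 2.663×10⁻⁴ K⁻¹
Layer 2: α = (0.92 + 0.083×15)×10⁻⁴ = 2.165×10⁻⁴ K⁻¹
Layer 3: α = (0.92 + 0.083×8.7)×10⁻⁴ = 1.6421×10⁻⁴ K⁻¹
Layer 4: α = (0.92 + 0.083×1.8)×10⁻⁴ = 1.0694×10⁻⁴ K⁻¹
Layer 1: 1.4 × 2.663×10⁻⁴ × 280 = 0.1043896 m
Layer 2: 2.165×10⁻⁴ × 0.53 × 370 = 0.04245565 m
Layer 3: 1.6421×10⁻⁴ × 0.56 × 430 = 0.039541768 m
Layer 4: 1400 × 1.0694×10⁻⁴ × 0.4 = 0.0598864 m
Δh = 0.1043896 + 0.04245565 + 0.039541768 + 0.0598864 = 0.246273418 m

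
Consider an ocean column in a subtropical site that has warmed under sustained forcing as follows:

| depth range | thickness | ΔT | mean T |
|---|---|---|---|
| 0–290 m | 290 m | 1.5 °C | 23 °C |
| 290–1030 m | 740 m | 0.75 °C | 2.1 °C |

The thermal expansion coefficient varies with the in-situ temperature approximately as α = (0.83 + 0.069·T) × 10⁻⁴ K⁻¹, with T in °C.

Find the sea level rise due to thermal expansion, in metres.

Δh ≈ 0.16 m

Layer 1: α = (0.83 + 0.069×23)×10⁻⁴ = 2.417×10⁻⁴ K⁻¹
Layer 2: α = (0.83 + 0.069×2.1)×10⁻⁴ = 0.9749×10⁻⁴ K⁻¹
Layer 1: 1.5 × 290 × 2.417×10⁻⁴ = 0.1051395 m
0.9749×10⁻⁴ × 0.75 × 740 = 0.05410695 m
Δh = 0.1051395 + 0.05410695 = 0.15924645 m ≈ 0.16 m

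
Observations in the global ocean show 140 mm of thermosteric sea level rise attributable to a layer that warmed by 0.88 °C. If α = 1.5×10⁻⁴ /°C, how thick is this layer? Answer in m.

H = Δh/(αΔT) = 0.14 / (1.5×10⁻⁴ × 0.88) ≈ 1061 m

H ≈ 1100 m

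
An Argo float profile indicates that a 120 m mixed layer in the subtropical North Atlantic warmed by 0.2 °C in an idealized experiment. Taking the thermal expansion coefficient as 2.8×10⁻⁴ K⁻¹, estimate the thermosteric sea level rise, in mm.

Δh = 6.72 mm

Δh = αΔT·H = 2.8×10⁻⁴ × 0.2 × 120 = 0.00672 m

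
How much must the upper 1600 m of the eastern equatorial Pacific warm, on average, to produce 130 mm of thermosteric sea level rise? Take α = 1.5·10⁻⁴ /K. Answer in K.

ΔT = Δh/(αH) = 0.13 / (1.5×10⁻⁴ × 1600) ≈ 0.5417 K

ΔT ≈ 0.542 K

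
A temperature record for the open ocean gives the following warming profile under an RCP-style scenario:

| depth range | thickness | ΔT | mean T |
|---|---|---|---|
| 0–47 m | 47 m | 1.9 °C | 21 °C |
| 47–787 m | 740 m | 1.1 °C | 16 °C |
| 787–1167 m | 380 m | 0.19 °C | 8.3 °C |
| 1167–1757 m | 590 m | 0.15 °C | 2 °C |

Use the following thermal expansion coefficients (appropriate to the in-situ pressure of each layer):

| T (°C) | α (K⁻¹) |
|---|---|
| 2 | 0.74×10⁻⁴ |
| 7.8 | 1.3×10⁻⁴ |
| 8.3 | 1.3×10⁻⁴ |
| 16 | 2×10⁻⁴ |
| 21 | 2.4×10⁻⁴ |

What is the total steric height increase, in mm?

200 mm of thermosteric rise

Layer 1 at 21 °C → α = 2.4×10⁻⁴ K⁻¹
Layer 2 at 16 °C → α = 2×10⁻⁴ K⁻¹
Layer 3 at 8.3 °C → α = 1.3×10⁻⁴ K⁻¹
Layer 4 at 2 °C → α = 0.74×10⁻⁴ K⁻¹
1.9 × 2.4×10⁻⁴ × 47 = 0.021432 m
47–787 m: 1.1 × 2×10⁻⁴ × 740 = 0.16280 m
0.19 × 380 × 1.3×10⁻⁴ = 0.009386 m
1167–1757 m: 0.15 × 0.74×10⁻⁴ × 590 = 0.006549 m
Δh = 0.021432 + 0.16280 + 0.009386 + 0.006549 = 0.200167 m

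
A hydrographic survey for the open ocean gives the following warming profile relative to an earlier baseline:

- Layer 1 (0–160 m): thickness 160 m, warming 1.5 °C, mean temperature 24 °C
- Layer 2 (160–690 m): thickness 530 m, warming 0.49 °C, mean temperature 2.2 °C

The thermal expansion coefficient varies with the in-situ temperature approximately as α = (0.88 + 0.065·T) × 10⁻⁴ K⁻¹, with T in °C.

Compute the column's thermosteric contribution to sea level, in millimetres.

Δh = 85.1 mm

Layer 1: α = (0.88 + 0.065×24)×10⁻⁴ = 2.44×10⁻⁴ K⁻¹
Layer 2: α = (0.88 + 0.065×2.2)×10⁻⁴ = 1.023×10⁻⁴ K⁻¹
0–160 m: 160 × 1.5 × 2.44×10⁻⁴ = 0.05856 m
160–690 m: 0.49 × 1.023×10⁻⁴ × 530 = 0.02656731 m
Δh = 0.05856 + 0.02656731 = 0.08512731 m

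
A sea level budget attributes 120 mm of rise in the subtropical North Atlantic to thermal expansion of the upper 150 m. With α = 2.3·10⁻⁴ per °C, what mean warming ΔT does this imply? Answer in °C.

about 3.48 °C

ΔT = Δh/(αH) = 0.12 / (2.3×10⁻⁴ × 150) ≈ 3.478 °C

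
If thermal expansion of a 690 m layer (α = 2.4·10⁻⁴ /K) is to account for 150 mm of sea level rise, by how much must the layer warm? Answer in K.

ΔT = Δh/(αH) = 0.15 / (2.4×10⁻⁴ × 690) ≈ 0.9058 K

ΔT ≈ 0.91 K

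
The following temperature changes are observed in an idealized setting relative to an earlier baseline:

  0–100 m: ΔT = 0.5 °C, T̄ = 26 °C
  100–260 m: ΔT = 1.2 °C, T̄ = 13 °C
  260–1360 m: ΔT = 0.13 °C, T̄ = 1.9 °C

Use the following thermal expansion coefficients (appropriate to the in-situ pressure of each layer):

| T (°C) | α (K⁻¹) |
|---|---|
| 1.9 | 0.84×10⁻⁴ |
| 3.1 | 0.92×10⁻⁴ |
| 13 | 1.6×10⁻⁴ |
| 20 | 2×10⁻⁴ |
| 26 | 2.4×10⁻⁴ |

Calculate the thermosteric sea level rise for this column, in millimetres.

Δh ≈ 54.7 mm

Layer 1 at 26 °C → α = 2.4×10⁻⁴ K⁻¹
Layer 2 at 13 °C → α = 1.6×10⁻⁴ K⁻¹
Layer 3 at 1.9 °C → α = 0.84×10⁻⁴ K⁻¹
0–100 m: 2.4×10⁻⁴ × 0.5 × 100 = 0.01200 m
100–260 m: 160 × 1.2 × 1.6×10⁻⁴ = 0.03072 m
260–1360 m: 0.13 × 0.84×10⁻⁴ × 1100 = 0.012012 m
Δh = 0.01200 + 0.03072 + 0.012012 = 0.054732 m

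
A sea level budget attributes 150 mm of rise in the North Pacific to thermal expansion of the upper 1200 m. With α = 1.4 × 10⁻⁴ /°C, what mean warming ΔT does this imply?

0.893 K

ΔT = Δh/(αH) = 0.15 / (1.4×10⁻⁴ × 1200) ≈ 0.8929 K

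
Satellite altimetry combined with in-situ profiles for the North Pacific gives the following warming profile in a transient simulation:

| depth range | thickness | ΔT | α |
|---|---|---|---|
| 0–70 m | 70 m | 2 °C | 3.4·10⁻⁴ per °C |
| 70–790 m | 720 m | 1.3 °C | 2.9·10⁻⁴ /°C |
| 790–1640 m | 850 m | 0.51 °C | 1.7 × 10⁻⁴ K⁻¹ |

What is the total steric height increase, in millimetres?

Δh = 393 mm

3.4×10⁻⁴ × 2 × 70 = 0.04760 m
70–790 m: 720 × 1.3 × 2.9×10⁻⁴ = 0.27144 m
Layer 3: 850 × 0.51 × 1.7×10⁻⁴ = 0.073695 m
Δh = 0.04760 + 0.27144 + 0.073695 = 0.392735 m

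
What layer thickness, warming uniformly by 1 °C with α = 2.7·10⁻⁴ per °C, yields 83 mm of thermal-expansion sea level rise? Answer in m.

about 307 m

H = Δh/(αΔT) = 0.083 / (2.7×10⁻⁴ × 1) ≈ 307.4 m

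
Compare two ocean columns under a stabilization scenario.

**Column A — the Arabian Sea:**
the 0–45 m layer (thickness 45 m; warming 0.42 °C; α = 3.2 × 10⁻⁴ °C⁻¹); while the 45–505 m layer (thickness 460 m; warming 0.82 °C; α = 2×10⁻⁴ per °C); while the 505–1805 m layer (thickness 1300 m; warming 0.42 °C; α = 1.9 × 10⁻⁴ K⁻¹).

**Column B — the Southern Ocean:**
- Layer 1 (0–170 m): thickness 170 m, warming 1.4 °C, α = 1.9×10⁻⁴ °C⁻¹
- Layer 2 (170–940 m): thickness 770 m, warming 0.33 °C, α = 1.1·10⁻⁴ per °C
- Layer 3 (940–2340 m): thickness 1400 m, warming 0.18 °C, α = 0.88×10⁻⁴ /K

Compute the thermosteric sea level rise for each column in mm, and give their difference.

Δh_A ≈ 185 mm, Δh_B ≈ 95.3 mm; difference ≈ 89.9 mm

A 0–45 m: 0.42 × 3.2×10⁻⁴ × 45 = 0.006048 m
A Layer 2: 460 × 2×10⁻⁴ × 0.82 = 0.07544 m
A Layer 3: 0.42 × 1300 × 1.9×10⁻⁴ = 0.10374 m
A total: 0.185228 m
B 0–170 m: 1.4 × 170 × 1.9×10⁻⁴ = 0.04522 m
B 170–940 m: 1.1×10⁻⁴ × 770 × 0.33 = 0.027951 m
B 0.88×10⁻⁴ × 0.18 × 1400 = 0.022176 m
B total: 0.095347 m
Difference: 0.185228 − 0.095347 = 0.089881 m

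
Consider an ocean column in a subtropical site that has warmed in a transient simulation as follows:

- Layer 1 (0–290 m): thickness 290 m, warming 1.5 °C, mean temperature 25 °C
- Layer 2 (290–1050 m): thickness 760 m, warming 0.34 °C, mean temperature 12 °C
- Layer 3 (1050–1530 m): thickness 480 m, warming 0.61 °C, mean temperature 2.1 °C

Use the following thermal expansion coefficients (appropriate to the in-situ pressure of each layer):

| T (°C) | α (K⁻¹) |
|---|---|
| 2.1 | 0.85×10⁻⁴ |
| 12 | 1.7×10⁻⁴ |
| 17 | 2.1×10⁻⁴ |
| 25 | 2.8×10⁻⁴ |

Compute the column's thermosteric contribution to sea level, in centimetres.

Layer 1 at 25 °C → α = 2.8×10⁻⁴ K⁻¹
Layer 2 at 12 °C → α = 1.7×10⁻⁴ K⁻¹
Layer 3 at 2.1 °C → α = 0.85×10⁻⁴ K⁻¹
Layer 1: 1.5 × 2.8×10⁻⁴ × 290 = 0.12180 m
Layer 2: 760 × 1.7×10⁻⁴ × 0.34 = 0.043928 m
1050–1530 m: 0.85×10⁻⁴ × 0.61 × 480 = 0.024888 m
Δh = 0.12180 + 0.043928 + 0.024888 = 0.190616 m

Δh = 19.1 cm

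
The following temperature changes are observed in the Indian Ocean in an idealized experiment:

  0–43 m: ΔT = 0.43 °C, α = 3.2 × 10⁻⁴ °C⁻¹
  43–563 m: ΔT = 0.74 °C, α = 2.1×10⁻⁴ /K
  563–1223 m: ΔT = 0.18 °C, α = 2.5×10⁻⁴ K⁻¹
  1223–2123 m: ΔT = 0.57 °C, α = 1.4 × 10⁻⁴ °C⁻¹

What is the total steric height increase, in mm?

Δh ≈ 188 mm

Layer 1: 0.43 × 43 × 3.2×10⁻⁴ = 0.0059168 m
Layer 2: 0.74 × 520 × 2.1×10⁻⁴ = 0.080808 m
660 × 2.5×10⁻⁴ × 0.18 = 0.02970 m
Layer 4: 900 × 1.4×10⁻⁴ × 0.57 = 0.07182 m
Δh = 0.0059168 + 0.080808 + 0.02970 + 0.07182 = 0.1882448 m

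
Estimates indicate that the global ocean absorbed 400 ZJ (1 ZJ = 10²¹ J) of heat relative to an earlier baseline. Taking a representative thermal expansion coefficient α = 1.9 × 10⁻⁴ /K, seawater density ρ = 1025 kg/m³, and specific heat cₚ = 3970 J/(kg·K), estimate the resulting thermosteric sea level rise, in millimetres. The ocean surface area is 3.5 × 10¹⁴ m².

Per unit area: Q = 400×10²¹ / (3.5×10¹⁴) ≈ 1.143×10⁹ J/m²
Δh = αQ/(ρcₚ) = 1.9×10⁻⁴ × 1.143×10⁹ / (1025 × 3970) ≈ 0.053369 m

53.4 mm of thermosteric rise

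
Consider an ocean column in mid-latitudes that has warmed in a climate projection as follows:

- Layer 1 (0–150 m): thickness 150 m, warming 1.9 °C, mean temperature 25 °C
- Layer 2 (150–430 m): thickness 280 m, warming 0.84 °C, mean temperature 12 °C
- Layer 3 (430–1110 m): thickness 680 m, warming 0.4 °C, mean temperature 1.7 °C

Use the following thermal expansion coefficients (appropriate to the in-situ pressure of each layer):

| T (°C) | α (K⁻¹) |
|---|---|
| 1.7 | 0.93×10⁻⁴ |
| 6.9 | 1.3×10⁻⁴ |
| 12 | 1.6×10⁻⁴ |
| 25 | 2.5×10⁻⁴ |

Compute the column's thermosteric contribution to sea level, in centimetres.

Δh ≈ 13.4 cm

Layer 1 at 25 °C → α = 2.5×10⁻⁴ K⁻¹
Layer 2 at 12 °C → α = 1.6×10⁻⁴ K⁻¹
Layer 3 at 1.7 °C → α = 0.93×10⁻⁴ K⁻¹
Layer 1: 2.5×10⁻⁴ × 1.9 × 150 = 0.07125 m
Layer 2: 1.6×10⁻⁴ × 0.84 × 280 = 0.037632 m
Layer 3: 0.93×10⁻⁴ × 680 × 0.4 = 0.025296 m
Δh = 0.07125 + 0.037632 + 0.025296 = 0.134178 m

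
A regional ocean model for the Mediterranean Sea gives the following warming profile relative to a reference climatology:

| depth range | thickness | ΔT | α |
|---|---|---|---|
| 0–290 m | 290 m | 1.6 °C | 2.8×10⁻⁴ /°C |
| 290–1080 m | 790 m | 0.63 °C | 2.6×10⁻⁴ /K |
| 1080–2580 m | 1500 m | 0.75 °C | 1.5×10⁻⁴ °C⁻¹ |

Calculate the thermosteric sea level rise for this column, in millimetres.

Δh ≈ 428 mm

0–290 m: 290 × 1.6 × 2.8×10⁻⁴ = 0.12992 m
290–1080 m: 0.63 × 2.6×10⁻⁴ × 790 = 0.129402 m
Layer 3: 1500 × 0.75 × 1.5×10⁻⁴ = 0.16875 m
Δh = 0.12992 + 0.129402 + 0.16875 = 0.428072 m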